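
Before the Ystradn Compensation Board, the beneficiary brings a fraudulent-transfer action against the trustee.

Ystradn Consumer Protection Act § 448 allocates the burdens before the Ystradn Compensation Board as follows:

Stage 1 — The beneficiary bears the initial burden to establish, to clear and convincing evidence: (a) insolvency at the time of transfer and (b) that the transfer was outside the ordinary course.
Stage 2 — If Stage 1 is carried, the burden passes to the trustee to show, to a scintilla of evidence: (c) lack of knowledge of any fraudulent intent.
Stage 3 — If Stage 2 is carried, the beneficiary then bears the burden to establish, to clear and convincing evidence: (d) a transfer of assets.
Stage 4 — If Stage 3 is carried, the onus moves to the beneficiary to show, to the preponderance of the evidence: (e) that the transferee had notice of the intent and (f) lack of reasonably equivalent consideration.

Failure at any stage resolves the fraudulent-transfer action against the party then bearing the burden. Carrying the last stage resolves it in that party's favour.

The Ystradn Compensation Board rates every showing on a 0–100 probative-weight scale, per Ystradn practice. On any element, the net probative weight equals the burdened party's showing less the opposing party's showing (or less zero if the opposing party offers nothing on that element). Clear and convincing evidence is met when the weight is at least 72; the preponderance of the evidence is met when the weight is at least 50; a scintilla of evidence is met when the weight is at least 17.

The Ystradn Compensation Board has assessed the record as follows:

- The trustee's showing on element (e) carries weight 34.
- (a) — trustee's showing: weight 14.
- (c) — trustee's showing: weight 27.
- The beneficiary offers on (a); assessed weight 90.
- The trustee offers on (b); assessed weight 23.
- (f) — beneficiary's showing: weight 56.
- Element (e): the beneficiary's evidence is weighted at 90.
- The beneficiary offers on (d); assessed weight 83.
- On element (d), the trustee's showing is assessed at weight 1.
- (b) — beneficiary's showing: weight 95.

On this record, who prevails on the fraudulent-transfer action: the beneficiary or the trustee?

beneficiary

Stage 1 — burden on beneficiary; standard: clear and convincing evidence (weight is at least 72).
    (a): 90 − 14 = 76 ≥ 72 [met]
    (b): 95 − 23 = 72 ≥ 72 [met]
  Stage 1 is satisfied; the onus moves to the trustee.
Stage 2 — burden on trustee; standard: a scintilla of evidence (weight is at least 17).
    (c): 27 ≥ 17 [met]
  Stage 2 is satisfied; the onus moves to the beneficiary.
Stage 3 — burden on beneficiary; standard: clear and convincing evidence (weight is at least 72).
    (d): 83 − 1 = 82 ≥ 72 [met]
  All elements met. The beneficiary retains the burden for Stage 4.
Stage 4 — burden on beneficiary; standard: the preponderance of the evidence (weight is at least 50).
    (e): 90 − 34 = 56 ≥ 50 [met]
    (f): 56 ≥ 50 [met]
  The beneficiary carries the last stage.
Every stage carried; the beneficiary prevails.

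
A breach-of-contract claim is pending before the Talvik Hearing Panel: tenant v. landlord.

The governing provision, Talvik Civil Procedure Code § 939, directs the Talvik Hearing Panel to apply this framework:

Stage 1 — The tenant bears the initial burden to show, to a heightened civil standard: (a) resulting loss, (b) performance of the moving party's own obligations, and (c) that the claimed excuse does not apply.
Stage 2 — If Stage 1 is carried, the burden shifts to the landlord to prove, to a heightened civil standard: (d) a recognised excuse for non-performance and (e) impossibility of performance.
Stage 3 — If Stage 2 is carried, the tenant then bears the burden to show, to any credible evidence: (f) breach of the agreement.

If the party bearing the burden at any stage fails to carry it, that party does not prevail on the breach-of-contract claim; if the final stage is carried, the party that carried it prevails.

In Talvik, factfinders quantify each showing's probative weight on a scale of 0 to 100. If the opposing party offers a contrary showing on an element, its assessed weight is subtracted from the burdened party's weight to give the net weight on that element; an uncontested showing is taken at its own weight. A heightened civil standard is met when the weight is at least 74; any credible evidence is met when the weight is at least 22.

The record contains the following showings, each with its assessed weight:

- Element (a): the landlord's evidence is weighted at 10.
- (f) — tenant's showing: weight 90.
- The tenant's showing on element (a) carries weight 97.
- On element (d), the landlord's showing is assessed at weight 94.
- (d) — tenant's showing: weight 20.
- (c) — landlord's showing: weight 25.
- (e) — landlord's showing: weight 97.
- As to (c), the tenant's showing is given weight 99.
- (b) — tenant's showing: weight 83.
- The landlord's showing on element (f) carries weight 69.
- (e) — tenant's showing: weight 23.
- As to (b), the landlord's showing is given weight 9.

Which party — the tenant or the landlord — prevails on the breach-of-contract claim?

At Stage 1 the tenant must meet a heightened civil standard (weight is at least 74): on (a) the weight is 97 less the opposing 10 gives net 87, ≥ 74, so (a) meets the standard; on (b) the weight is 83 less the opposing 9 gives net 74, ≥ 74, so (b) meets the standard; on (c) the weight is 99 less the opposing 25 gives net 74, ≥ 74, so (c) meets the standard.
  Stage 1 carried; the burden shifts to the landlord.
At Stage 2 the landlord must meet a heightened civil standard (weight is at least 74): on (d) the weight is 94 less the opposing 20 gives net 74, which does reach 74, so (d) meets the standard; on (e) the weight is 97 less the opposing 23 gives net 74, ≥ 74, so (e) meets the standard.
  The landlord carries Stage 2; the tenant now bears the burden.
At Stage 3 the tenant must meet any credible evidence (weight is at least 22): on (f) the weight is 90 less the opposing 69 gives net 21, < 22, so (f) does not meet the standard.
  The tenant does not carry Stage 3.
The landlord prevails.

landlord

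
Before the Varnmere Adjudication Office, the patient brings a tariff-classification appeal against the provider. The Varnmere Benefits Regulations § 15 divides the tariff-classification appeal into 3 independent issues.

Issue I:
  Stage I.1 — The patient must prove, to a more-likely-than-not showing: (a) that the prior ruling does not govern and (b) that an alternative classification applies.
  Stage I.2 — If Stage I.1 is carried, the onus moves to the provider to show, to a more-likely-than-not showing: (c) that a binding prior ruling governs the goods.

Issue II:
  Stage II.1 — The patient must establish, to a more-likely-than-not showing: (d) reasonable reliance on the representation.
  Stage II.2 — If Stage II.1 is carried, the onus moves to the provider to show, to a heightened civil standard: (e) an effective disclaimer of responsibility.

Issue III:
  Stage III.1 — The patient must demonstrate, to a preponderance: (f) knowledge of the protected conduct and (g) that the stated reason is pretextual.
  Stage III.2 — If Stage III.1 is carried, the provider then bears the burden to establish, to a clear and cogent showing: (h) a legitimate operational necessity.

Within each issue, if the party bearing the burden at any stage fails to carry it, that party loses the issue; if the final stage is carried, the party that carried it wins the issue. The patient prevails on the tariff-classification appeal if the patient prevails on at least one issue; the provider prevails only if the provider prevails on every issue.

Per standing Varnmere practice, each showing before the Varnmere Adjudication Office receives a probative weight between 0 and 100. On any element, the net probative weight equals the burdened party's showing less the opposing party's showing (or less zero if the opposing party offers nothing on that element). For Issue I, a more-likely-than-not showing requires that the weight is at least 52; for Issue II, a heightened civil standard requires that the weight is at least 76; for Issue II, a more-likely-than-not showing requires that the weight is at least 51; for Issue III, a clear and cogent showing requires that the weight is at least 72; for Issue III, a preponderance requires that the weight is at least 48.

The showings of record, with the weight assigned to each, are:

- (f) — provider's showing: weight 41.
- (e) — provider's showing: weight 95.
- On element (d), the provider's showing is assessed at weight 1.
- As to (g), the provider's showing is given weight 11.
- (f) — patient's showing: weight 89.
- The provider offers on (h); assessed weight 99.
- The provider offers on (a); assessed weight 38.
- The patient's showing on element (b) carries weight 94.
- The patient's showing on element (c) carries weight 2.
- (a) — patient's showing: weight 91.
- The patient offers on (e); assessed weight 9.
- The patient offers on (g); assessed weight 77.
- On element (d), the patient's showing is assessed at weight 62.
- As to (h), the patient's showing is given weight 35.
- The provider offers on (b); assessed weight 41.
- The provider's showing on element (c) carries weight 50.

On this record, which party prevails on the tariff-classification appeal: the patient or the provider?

patient

— Issue I —
Stage I.1 — burden on patient; standard: a more-likely-than-not showing (weight is at least 52).
    (a): 91 − 38 = 53 ≥ 52 [met]
    (b): 94 − 41 = 53 ≥ 52 [met]
  The patient carries Stage I.1; the provider now bears the burden.
Stage I.2 — burden on provider; standard: a more-likely-than-not showing (weight is at least 52).
    (c): 50 − 2 = 48 < 52 [not met]
  The provider does not carry Stage I.2.
The analysis ends at Stage I.2; the patient prevails on this issue.
— Issue II —
At Stage II.1 the patient must meet a more-likely-than-not showing (weight is at least 51): on (d) the weight is 62 less the opposing 1 gives net 61, ≥ 51, so (d) meets the standard.
  All elements met. The burden passes to the provider.
At Stage II.2 the provider must meet a heightened civil standard (weight is at least 76): on (e) the weight is 95 less the opposing 9 gives net 86, ≥ 76, so (e) meets the standard.
  All elements met at the final stage.
All stages carried — the provider prevails on this issue.
— Issue III —
Stage III.1 — burden on patient; standard: a preponderance (weight is at least 48).
    (f): 89 − 41 = 48 ≥ 48 [met]
    (g): 77 − 11 = 66 ≥ 48 [met]
  Stage III.1 carried; the burden shifts to the provider.
Stage III.2 — burden on provider; standard: a clear and cogent showing (weight is at least 72).
    (h): 99 − 35 = 64 < 72 [not met]
  The provider does not carry Stage III.2.
The patient prevails on this issue.
Per-issue: Issue I → patient; Issue II → provider; Issue III → patient. The patient must prevail on at least one issue; overall, the patient prevails.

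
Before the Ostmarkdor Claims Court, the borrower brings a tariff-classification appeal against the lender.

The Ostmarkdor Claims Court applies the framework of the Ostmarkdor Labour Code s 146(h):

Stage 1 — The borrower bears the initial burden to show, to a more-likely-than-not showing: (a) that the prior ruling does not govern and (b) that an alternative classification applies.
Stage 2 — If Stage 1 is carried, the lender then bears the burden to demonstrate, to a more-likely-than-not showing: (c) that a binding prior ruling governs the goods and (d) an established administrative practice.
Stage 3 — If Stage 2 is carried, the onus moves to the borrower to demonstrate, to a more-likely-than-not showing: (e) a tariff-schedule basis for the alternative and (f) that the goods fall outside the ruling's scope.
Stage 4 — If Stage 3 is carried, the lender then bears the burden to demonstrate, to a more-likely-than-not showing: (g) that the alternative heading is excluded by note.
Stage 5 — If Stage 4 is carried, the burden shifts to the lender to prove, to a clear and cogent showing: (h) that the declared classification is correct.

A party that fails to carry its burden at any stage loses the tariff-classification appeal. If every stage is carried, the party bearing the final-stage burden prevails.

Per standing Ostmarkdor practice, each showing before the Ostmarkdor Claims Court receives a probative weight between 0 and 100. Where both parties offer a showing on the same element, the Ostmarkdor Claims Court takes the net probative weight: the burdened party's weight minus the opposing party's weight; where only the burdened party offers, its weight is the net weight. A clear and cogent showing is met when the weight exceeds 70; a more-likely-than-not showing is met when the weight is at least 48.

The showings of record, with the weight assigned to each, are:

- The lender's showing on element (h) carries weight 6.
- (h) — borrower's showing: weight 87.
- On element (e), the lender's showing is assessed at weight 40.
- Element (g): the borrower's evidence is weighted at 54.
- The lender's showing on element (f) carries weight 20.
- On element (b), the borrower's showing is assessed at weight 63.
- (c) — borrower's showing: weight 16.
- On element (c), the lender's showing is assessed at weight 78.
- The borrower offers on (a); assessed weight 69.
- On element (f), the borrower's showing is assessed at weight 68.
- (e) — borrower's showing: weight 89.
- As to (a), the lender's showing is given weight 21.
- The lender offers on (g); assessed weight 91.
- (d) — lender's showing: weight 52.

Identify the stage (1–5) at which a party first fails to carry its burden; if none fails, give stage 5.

At Stage 1 the borrower must meet a more-likely-than-not showing (weight is at least 48): on (a) the weight is 69 less the opposing 21 gives net 48, ≥ 48, so (a) meets the standard; on (b) the weight is 63, which does reach 48, so (b) meets the standard.
  All elements met. The burden passes to the lender.
At Stage 2 the lender must meet a more-likely-than-not showing (weight is at least 48): on (c) the weight is 78 less the opposing 16 gives net 62, ≥ 48, so (c) meets the standard; on (d) the weight is 52, ≥ 48, so (d) meets the standard.
  Stage 2 is satisfied; the onus moves to the borrower.
At Stage 3 the borrower must meet a more-likely-than-not showing (weight is at least 48): on (e) the weight is 89 less the opposing 40 gives net 49, which does reach 48, so (e) meets the standard; on (f) the weight is 68 less the opposing 20 gives net 48, which does reach 48, so (f) meets the standard.
  Stage 3 carried; the burden shifts to the lender.
At Stage 4 the lender must meet a more-likely-than-not showing (weight is at least 48): on (g) the weight is 91 less the opposing 54 gives net 37, which does not reach 48, so (g) does not meet the standard.
  Not every element is met, so the lender fails to carry Stage 4.
The borrower prevails.

stage 4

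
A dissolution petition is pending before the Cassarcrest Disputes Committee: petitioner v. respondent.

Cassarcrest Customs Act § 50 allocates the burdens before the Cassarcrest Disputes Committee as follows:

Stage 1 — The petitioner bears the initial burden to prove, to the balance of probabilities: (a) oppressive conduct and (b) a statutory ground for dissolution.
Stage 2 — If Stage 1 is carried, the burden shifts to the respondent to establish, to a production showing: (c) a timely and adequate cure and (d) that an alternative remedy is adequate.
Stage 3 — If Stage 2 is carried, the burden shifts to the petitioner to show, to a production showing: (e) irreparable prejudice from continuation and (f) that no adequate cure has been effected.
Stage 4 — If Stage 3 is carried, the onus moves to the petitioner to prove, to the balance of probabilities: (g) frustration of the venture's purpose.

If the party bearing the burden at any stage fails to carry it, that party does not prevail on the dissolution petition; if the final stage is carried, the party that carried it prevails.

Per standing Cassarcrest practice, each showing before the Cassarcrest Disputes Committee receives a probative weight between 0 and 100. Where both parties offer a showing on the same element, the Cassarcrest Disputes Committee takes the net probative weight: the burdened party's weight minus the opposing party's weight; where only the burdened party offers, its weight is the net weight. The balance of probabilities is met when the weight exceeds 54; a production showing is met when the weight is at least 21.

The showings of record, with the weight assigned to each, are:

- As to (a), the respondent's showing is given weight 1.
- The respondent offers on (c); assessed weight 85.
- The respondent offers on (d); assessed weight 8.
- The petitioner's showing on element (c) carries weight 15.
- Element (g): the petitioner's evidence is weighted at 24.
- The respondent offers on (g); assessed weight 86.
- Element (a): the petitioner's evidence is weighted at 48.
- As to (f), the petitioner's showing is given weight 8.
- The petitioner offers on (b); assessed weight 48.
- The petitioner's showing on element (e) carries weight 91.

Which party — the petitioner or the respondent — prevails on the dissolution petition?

Stage 1 (petitioner, the balance of probabilities, weight exceeds 54): (a) net 48−1=47 ≤ 54 — fails; (b) 48 ≤ 54 — fails.
  The petitioner does not carry Stage 1.
So the respondent prevails.

respondent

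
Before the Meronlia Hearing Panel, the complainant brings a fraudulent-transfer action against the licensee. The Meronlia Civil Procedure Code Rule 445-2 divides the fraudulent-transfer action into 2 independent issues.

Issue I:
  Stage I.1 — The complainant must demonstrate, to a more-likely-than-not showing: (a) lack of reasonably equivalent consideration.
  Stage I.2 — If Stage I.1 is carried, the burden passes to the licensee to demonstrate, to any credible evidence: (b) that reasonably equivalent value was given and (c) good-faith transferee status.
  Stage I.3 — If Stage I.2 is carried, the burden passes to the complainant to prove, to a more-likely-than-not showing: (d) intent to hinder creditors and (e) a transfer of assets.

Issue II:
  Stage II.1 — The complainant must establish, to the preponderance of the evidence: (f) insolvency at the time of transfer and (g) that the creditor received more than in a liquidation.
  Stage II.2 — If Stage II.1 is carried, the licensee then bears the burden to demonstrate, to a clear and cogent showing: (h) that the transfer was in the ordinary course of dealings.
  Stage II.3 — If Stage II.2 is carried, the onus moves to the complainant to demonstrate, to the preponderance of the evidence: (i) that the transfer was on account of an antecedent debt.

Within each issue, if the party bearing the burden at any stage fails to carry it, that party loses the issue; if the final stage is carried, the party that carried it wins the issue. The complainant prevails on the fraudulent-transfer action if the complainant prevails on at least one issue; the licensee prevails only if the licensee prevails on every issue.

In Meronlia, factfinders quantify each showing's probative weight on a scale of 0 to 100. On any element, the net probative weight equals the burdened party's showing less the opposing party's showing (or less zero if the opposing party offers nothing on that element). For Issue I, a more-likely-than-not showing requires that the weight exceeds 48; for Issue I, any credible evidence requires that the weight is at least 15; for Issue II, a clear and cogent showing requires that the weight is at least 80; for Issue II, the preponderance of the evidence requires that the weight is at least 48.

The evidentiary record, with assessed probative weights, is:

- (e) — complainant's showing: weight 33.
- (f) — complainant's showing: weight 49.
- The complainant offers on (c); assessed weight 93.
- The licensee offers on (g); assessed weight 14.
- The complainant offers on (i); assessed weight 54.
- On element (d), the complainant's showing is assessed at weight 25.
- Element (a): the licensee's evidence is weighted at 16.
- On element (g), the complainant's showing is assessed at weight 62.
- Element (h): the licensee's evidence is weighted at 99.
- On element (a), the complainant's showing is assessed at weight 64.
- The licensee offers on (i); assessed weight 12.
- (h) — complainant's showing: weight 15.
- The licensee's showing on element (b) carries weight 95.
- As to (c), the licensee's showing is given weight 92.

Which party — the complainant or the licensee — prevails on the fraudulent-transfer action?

— Issue I —
Stage I.1 — burden on complainant; standard: a more-likely-than-not showing (weight exceeds 48).
    (a): 64 − 16 = 48 ≤ 48 [not met]
  Not every element is met, so the complainant fails to carry Stage I.1.
So the licensee prevails on this issue.
— Issue II —
At Stage II.1 the complainant must meet the preponderance of the evidence (weight is at least 48): on (f) the weight is 49, ≥ 48, so (f) meets the standard; on (g) the weight is 62 less the opposing 14 gives net 48, ≥ 48, so (g) meets the standard.
  Stage II.1 carried; the burden shifts to the licensee.
At Stage II.2 the licensee must meet a clear and cogent showing (weight is at least 80): on (h) the weight is 99 less the opposing 15 gives net 84, ≥ 80, so (h) meets the standard.
  All elements met. The burden passes to the complainant.
At Stage II.3 the complainant must meet the preponderance of the evidence (weight is at least 48): on (i) the weight is 54 less the opposing 12 gives net 42, which does not reach 48, so (i) does not meet the standard.
  Stage II.3 not carried; the complainant fails its burden.
The licensee prevails on this issue.
Per-issue: Issue I → licensee; Issue II → licensee. The complainant must prevail on at least one issue; overall, the licensee prevails.

licensee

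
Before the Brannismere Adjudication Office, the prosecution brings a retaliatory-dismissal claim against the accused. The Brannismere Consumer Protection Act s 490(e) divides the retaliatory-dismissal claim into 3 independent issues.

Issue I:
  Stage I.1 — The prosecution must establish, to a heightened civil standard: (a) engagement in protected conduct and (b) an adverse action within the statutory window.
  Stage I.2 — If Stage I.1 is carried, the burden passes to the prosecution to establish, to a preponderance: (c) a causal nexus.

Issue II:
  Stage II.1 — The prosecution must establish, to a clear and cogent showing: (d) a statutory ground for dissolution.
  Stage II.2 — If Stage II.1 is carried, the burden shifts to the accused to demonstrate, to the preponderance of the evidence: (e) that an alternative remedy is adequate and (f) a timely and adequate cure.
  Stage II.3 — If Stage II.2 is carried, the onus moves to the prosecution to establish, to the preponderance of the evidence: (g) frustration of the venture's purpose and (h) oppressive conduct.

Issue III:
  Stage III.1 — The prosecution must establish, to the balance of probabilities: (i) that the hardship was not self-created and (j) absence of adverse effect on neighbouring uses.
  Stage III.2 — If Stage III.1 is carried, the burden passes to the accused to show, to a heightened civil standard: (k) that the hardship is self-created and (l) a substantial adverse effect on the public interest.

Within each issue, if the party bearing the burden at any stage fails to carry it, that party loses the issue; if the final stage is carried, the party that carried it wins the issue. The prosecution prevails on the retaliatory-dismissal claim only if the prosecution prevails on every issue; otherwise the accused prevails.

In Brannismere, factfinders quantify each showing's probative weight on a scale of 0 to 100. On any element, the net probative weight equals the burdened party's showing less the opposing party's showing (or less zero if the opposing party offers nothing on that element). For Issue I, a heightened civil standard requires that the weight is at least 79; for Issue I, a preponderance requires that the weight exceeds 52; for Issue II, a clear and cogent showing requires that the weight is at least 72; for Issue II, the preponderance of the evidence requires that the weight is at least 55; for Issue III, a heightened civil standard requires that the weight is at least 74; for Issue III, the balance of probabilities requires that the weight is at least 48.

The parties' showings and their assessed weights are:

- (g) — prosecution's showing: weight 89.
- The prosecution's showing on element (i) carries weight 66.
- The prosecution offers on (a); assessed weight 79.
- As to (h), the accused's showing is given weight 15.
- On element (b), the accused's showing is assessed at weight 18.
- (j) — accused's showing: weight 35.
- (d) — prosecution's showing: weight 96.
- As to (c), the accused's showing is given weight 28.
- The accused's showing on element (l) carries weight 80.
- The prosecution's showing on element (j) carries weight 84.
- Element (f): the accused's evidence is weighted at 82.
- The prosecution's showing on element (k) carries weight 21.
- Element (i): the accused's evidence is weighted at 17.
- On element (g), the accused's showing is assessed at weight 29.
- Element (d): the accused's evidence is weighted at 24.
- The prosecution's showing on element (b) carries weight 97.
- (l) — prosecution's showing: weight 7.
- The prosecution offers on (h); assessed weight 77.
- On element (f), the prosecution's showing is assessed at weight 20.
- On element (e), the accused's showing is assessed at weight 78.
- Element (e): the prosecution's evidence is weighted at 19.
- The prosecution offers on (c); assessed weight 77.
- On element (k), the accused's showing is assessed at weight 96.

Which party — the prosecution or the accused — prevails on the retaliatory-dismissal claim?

accused

— Issue I —
At Stage I.1 the prosecution must meet a heightened civil standard (weight is at least 79): on (a) the weight is 79, which does reach 79, so (a) meets the standard; on (b) the weight is 97 less the opposing 18 gives net 79, ≥ 79, so (b) meets the standard.
  Stage I.1 is satisfied; the prosecution continues to bear the burden.
At Stage I.2 the prosecution must meet a preponderance (weight exceeds 52): on (c) the weight is 77 less the opposing 28 gives net 49, which does not exceed 52, so (c) does not meet the standard.
  Not every element is met, so the prosecution fails to carry Stage I.2.
The accused prevails on this issue.
— Issue II —
Stage II.1 — burden on prosecution; standard: a clear and cogent showing (weight is at least 72).
    (d): 96 − 24 = 72 ≥ 72 [met]
  Stage II.1 is satisfied; the onus moves to the accused.
Stage II.2 — burden on accused; standard: the preponderance of the evidence (weight is at least 55).
    (e): 78 − 19 = 59 ≥ 55 [met]
    (f): 82 − 20 = 62 ≥ 55 [met]
  All elements met. The burden passes to the prosecution.
Stage II.3 — burden on prosecution; standard: the preponderance of the evidence (weight is at least 55).
    (g): 89 − 29 = 60 ≥ 55 [met]
    (h): 77 − 15 = 62 ≥ 55 [met]
  Stage II.3 carried; the final stage is satisfied.
With every stage satisfied, the prosecution prevails on this issue.
— Issue III —
Stage III.1 — burden on prosecution; standard: the balance of probabilities (weight is at least 48).
    (i): 66 − 17 = 49 ≥ 48 [met]
    (j): 84 − 35 = 49 ≥ 48 [met]
  All elements met. The burden passes to the accused.
Stage III.2 — burden on accused; standard: a heightened civil standard (weight is at least 74).
    (k): 96 − 21 = 75 ≥ 74 [met]
    (l): 80 − 7 = 73 < 74 [not met]
  The accused does not carry Stage III.2.
So the prosecution prevails on this issue.
Per-issue: Issue I → accused; Issue II → prosecution; Issue III → prosecution. The prosecution must prevail on every issue; overall, the accused prevails.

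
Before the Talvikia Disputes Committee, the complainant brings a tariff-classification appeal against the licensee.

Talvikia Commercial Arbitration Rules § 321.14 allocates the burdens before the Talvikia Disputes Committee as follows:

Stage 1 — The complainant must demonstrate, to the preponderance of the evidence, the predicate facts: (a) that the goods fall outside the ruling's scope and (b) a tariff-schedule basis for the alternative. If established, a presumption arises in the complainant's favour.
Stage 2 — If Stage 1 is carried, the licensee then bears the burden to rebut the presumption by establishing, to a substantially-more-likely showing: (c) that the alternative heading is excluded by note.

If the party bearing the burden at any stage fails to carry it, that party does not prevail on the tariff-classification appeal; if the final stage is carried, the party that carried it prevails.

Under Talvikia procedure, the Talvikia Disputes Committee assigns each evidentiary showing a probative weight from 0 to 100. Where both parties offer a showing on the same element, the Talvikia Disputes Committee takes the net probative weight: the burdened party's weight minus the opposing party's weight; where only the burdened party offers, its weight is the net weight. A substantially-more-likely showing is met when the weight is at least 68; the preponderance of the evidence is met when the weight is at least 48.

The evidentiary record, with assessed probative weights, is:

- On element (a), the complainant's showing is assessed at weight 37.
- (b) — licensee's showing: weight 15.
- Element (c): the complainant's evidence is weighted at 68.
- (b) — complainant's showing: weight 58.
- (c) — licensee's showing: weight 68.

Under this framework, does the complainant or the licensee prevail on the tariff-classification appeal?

Stage 1 — burden on complainant; standard: the preponderance of the evidence (weight is at least 48).
    (a): 37 < 48 [not met]
    (b): 58 − 15 = 43 < 48 [not met]
  Stage 1 not carried; the complainant fails its burden.
So the licensee prevails.

licensee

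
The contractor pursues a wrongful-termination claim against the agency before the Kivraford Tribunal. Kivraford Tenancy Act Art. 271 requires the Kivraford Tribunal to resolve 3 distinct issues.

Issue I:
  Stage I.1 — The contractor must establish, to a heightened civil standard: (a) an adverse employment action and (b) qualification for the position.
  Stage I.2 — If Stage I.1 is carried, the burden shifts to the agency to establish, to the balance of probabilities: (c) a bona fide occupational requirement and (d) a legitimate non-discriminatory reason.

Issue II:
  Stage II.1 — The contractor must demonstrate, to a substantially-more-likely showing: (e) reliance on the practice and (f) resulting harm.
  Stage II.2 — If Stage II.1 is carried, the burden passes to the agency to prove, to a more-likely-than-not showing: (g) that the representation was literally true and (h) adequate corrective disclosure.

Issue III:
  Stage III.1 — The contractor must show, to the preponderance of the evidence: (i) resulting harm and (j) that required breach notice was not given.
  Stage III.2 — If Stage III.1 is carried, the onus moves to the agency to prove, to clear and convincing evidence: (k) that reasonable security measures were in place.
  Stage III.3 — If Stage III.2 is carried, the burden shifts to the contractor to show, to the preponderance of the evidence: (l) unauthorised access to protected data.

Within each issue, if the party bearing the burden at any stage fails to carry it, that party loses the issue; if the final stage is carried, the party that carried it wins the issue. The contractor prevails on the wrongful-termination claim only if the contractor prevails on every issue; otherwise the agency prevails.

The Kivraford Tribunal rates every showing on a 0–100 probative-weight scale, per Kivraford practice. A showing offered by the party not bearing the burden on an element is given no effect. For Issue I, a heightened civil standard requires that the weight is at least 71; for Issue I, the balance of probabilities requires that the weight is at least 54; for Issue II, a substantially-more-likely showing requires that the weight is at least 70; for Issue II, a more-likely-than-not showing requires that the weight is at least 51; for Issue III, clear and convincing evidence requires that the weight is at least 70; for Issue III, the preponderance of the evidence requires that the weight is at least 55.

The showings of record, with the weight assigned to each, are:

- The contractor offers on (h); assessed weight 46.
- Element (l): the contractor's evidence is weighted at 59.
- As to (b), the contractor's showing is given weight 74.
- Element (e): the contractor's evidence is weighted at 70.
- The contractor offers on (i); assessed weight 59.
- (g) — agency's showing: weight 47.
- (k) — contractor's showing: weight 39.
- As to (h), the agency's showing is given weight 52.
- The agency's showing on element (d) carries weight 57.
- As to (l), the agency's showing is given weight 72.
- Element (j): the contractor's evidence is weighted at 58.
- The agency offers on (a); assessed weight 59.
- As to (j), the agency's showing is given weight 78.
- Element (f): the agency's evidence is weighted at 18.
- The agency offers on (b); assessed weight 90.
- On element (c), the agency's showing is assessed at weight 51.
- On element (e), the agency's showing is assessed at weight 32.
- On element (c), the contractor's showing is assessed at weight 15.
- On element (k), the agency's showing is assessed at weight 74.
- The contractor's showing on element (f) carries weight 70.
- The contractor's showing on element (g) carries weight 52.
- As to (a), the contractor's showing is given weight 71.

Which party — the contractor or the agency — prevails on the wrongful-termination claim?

— Issue I —
Stage I.1 (contractor, a heightened civil standard, weight is at least 71): (a) 71 (agency's 59 disregarded) ≥ 71 — meets; (b) 74 (agency's 90 disregarded) ≥ 71 — meets.
  Stage I.1 carried; the burden shifts to the agency.
Stage I.2 (agency, the balance of probabilities, weight is at least 54): (c) 51 (contractor's 15 disregarded) < 54 — fails; (d) 57 ≥ 54 — meets.
  Not every element is met, so the agency fails to carry Stage I.2.
So the contractor prevails on this issue.
— Issue II —
Stage II.1 (contractor, a substantially-more-likely showing, weight is at least 70): (e) 70 (agency's 32 disregarded) ≥ 70 — meets; (f) 70 (agency's 18 disregarded) ≥ 70 — meets.
  Stage II.1 carried; the burden shifts to the agency.
Stage II.2 (agency, a more-likely-than-not showing, weight is at least 51): (g) 47 (contractor's 52 disregarded) < 51 — fails; (h) 52 (contractor's 46 disregarded) ≥ 51 — meets.
  The agency does not carry Stage II.2.
The contractor prevails on this issue.
— Issue III —
At Stage III.1 the contractor must meet the preponderance of the evidence (weight is at least 55): on (i) the weight is 59, which does reach 55, so (i) meets the standard; on (j) the weight is 58 (the agency's 78 is given no effect), ≥ 55, so (j) meets the standard.
  Stage III.1 is satisfied; the onus moves to the agency.
At Stage III.2 the agency must meet clear and convincing evidence (weight is at least 70): on (k) the weight is 74 (the contractor's 39 is given no effect), ≥ 70, so (k) meets the standard.
  All elements met. The burden passes to the contractor.
At Stage III.3 the contractor must meet the preponderance of the evidence (weight is at least 55): on (l) the weight is 59 (the agency's 72 is given no effect), ≥ 55, so (l) meets the standard.
  The contractor carries the last stage.
With every stage satisfied, the contractor prevails on this issue.
Per-issue: Issue I → contractor; Issue II → contractor; Issue III → contractor. The contractor must prevail on every issue; overall, the contractor prevails.

contractor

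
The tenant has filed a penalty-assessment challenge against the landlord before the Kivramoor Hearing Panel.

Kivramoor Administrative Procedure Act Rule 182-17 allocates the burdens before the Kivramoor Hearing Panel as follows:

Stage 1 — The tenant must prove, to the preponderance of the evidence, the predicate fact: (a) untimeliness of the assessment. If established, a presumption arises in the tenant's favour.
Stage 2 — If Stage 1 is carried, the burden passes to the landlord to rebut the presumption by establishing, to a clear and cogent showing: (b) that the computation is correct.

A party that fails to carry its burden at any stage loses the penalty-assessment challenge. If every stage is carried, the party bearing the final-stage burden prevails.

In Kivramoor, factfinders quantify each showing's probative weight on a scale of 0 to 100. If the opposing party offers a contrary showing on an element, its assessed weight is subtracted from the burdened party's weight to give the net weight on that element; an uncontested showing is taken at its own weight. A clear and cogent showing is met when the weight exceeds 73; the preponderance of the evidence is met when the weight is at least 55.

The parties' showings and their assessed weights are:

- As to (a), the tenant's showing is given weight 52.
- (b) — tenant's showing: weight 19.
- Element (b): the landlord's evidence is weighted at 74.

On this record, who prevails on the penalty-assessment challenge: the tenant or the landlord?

landlord

Stage 1 (tenant, the preponderance of the evidence, weight is at least 55): (a) 52 < 55 — fails.
  Stage 1 not carried; the tenant fails its burden.
So the landlord prevails.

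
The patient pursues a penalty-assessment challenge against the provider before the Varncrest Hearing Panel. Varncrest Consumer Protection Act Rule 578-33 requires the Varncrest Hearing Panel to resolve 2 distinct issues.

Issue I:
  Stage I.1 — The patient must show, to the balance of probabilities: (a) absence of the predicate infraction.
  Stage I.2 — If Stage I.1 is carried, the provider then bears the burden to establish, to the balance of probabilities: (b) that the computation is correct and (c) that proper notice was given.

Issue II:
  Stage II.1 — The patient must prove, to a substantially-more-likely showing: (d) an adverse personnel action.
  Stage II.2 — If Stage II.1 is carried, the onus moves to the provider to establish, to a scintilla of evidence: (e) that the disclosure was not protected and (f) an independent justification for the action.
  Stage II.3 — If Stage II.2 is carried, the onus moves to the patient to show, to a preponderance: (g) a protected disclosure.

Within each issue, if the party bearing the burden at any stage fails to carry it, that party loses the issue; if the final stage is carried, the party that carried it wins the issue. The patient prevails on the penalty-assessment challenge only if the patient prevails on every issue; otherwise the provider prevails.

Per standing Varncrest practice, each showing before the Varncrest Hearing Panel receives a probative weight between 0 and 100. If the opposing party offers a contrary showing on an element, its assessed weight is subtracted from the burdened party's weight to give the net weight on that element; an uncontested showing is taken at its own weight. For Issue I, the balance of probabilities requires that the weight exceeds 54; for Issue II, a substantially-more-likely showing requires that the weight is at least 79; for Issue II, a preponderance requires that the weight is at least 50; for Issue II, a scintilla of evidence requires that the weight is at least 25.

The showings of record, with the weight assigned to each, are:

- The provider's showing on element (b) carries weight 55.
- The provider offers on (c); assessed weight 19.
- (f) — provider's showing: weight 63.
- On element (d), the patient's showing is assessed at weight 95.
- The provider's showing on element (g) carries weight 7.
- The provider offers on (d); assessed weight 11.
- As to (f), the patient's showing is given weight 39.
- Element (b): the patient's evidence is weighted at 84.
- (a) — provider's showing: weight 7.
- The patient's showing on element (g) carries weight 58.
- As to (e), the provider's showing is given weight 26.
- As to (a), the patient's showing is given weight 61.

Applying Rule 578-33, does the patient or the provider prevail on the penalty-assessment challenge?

— Issue I —
At Stage I.1 the patient must meet the balance of probabilities (weight exceeds 54): on (a) the weight is 61 less the opposing 7 gives net 54, which does not exceed 54, so (a) does not meet the standard.
  The patient does not carry Stage I.1.
The provider prevails on this issue.
— Issue II —
At Stage II.1 the patient must meet a substantially-more-likely showing (weight is at least 79): on (d) the weight is 95 less the opposing 11 gives net 84, ≥ 79, so (d) meets the standard.
  The patient carries Stage II.1; the provider now bears the burden.
At Stage II.2 the provider must meet a scintilla of evidence (weight is at least 25): on (e) the weight is 26, ≥ 25, so (e) meets the standard; on (f) the weight is 63 less the opposing 39 gives net 24, < 25, so (f) does not meet the standard.
  Not every element is met, so the provider fails to carry Stage II.2.
The analysis ends at Stage II.2; the patient prevails on this issue.
Per-issue: Issue I → provider; Issue II → patient. The patient must prevail on every issue; overall, the provider prevails.

provider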